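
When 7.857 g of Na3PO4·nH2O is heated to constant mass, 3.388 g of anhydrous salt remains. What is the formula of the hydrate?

Na3PO4·12H2O

Mass of water lost = 7.857 − 3.388 = 4.469 g → 4.469 / 18.02 = 0.248 mol H2O
Molar mass of Na3PO4 = 163.94 g/mol → mol Na3PO4 = 3.388 / 163.94 = 0.02067
n = 0.248 / 0.02067 = 12.00 ≈ 12 → Na3PO4·12H2O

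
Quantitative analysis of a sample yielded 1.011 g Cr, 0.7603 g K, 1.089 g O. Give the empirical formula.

Moles — Cr: 1.011 / 52.00 = 0.01944 mol; K: 0.7603 / 39.10 = 0.01945 mol; O: 1.089 / 16.00 = 0.06806 mol
Ratios (÷ 0.01944): Cr 1.000, K 1.000, O 3.501
Multiply by 2: Cr 2.00, K 2.00, O 7.00 → Cr2K2O7

Cr2K2O7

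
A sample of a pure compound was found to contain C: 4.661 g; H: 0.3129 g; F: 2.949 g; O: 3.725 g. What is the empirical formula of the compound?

Moles — C: 4.661 / 12.01 = 0.3881 mol; H: 0.3129 / 1.008 = 0.3104 mol; F: 2.949 / 19.00 = 0.1552 mol; O: 3.725 / 16.00 = 0.2328 mol
Smallest is F at 0.1552 mol; normalising gives C 2.500, H 2.000, F 1.000, O 1.500
Multiply by 2: C 5.00, H 4.00, F 2.00, O 3.00 → C5H4F2O3

C5H4F2O3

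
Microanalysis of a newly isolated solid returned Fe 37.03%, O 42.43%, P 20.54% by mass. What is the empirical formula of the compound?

Assume 100 g: 37.03 g Fe, 42.43 g O, 20.54 g P.
Fe: 37.03 g ÷ 55.85 g/mol = 0.663 mol
O: 42.43 g ÷ 16.00 g/mol = 2.652 mol
P: 20.54 g ÷ 30.97 g/mol = 0.6632 mol
Ratios (÷ 0.663): Fe 1.000, O 4.000, P 1.000
Ratio ≈ 1:4:1, so the empirical formula is FeO4P

FeO4P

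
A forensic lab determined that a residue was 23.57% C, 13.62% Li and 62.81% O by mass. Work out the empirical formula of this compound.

Assume 100 g: 23.57 g C, 13.62 g Li, 62.81 g O.
C: 23.57 g ÷ 12.01 g/mol = 1.963 mol
Li: 13.62 g ÷ 6.94 g/mol = 1.963 mol
O: 62.81 g ÷ 16.00 g/mol = 3.926 mol
Ratios (÷ 1.963): C 1.000, Li 1.000, O 2.000
Ratio ≈ 1:1:2, so the empirical formula is CLiO2

CLiO2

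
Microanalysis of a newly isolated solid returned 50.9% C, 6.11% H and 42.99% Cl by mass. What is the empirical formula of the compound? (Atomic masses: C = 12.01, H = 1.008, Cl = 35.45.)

Assume 100 g: 50.9 g C, 6.11 g H, 42.99 g Cl.
Moles — C: 50.9 / 12.01 = 4.238 mol; H: 6.11 / 1.008 = 6.062 mol; Cl: 42.99 / 35.45 = 1.213 mol
Ratios (÷ 1.213): C 3.495, H 4.998, Cl 1.000
Scaling by 2: C 6.99, H 10.00, Cl 2.00 → C7H10Cl2

C7H10Cl2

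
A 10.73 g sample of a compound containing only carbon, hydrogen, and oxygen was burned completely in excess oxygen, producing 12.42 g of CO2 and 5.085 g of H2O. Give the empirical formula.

C2H4O3

mol C = 12.42 / 44.01 = 0.2822; mass C = 0.2822 × 12.01 = 3.389 g
mol H = 2 × (5.085 / 18.02) = 0.5644; mass H = 0.5644 × 1.008 = 0.5689 g
mass O = 10.73 − (3.958) = 6.772 g → mol O = 0.4232
Ratios (÷ 0.2822): C 1.000, H 2.000, O 1.500
Multiply by 2: C 2.00, H 4.00, O 3.00 → C2H4O3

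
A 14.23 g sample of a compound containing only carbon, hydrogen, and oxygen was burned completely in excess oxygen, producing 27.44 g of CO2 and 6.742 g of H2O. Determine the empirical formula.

C5H6O3

mol C = 27.44 / 44.01 = 0.6235; mass C = 0.6235 × 12.01 = 7.488 g
mol H = 2 × (6.742 / 18.02) = 0.7483; mass H = 0.7483 × 1.008 = 0.7543 g
mass O = 14.23 − (8.242) = 5.988 g → mol O = 0.3742
Ratios (÷ 0.3742): C 1.666, H 2.000, O 1.000
Multiply by 3: C 5.00, H 6.00, O 3.00 → C5H6O3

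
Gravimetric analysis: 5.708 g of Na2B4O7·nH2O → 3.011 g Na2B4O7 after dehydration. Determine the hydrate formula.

Mass of water lost = 5.708 − 3.011 = 2.697 g → 2.697 / 18.02 = 0.1497 mol H2O
Molar mass of Na2B4O7 = 201.22 g/mol → mol Na2B4O7 = 3.011 / 201.22 = 0.01496
n = 0.1497 / 0.01496 = 10.00 ≈ 10 → Na2B4O7·10H2O

Na2B4O7·10H2O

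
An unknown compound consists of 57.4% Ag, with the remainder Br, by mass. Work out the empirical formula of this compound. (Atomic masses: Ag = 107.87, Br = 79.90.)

AgBr

Assume 100 g: 57.4 g Ag, 42.6 g Br.
Moles — Ag: 57.4 / 107.87 = 0.5321 mol; Br: 42.6 / 79.90 = 0.5332 mol
Smallest is Ag at 0.5321 mol; normalising gives Ag 1.000, Br 1.002
Ratio ≈ 1:1, so the empirical formula is AgBr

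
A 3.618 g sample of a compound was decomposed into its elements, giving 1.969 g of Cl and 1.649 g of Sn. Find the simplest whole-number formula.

Moles — Cl: 1.969 / 35.45 = 0.05554 mol; Sn: 1.649 / 118.71 = 0.01389 mol
Smallest is Sn at 0.01389 mol; normalising gives Cl 3.998, Sn 1.000
→ Cl4Sn

Cl4Sn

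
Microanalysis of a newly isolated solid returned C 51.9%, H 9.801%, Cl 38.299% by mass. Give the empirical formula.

Assume 100 g: 51.9 g C, 9.801 g H, 38.299 g Cl.
n(C) = 51.9/12.01 = 4.321, n(H) = 9.801/1.008 = 9.723, n(Cl) = 38.299/35.45 = 1.08
Divide by the smallest (1.08 mol Cl): C 4.000, H 9.000, Cl 1.000
Ratio ≈ 4:9:1, so the empirical formula is C4H9Cl

C4H9Cl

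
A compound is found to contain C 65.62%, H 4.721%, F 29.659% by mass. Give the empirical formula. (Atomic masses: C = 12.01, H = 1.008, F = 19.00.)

C7H6F2

Assume 100 g: 65.62 g C, 4.721 g H, 29.659 g F.
Moles — C: 65.62 / 12.01 = 5.464 mol; H: 4.721 / 1.008 = 4.684 mol; F: 29.659 / 19.00 = 1.561 mol
Divide by the smallest (1.561 mol F): C 3.500, H 3.000, F 1.000
Multiply by 2: C 7.00, H 6.00, F 2.00 → C7H6F2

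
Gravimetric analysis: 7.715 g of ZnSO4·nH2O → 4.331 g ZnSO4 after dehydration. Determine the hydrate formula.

Mass of water lost = 7.715 − 4.331 = 3.384 g → 3.384 / 18.02 = 0.1878 mol H2O
Molar mass of ZnSO4 = 161.45 g/mol → mol ZnSO4 = 4.331 / 161.45 = 0.02683
n = 0.1878 / 0.02683 = 7.00 ≈ 7 → ZnSO4·7H2O

ZnSO4·7H2O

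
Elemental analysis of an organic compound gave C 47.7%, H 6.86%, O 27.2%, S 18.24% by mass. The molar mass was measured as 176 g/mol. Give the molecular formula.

Assume 100 g: 47.7 g C, 6.86 g H, 27.2 g O, 18.24 g S.
Moles — C: 47.7 / 12.01 = 3.972 mol; H: 6.86 / 1.008 = 6.806 mol; O: 27.2 / 16.00 = 1.7 mol; S: 18.24 / 32.07 = 0.5688 mol
Smallest is S at 0.5688 mol; normalising gives C 6.983, H 11.966, O 2.989, S 1.000
Ratio ≈ 7:12:3:1, so the empirical formula is C7H12O3S
Empirical-formula mass = 176.24 g/mol
n = 176 / 176.24 = 1.00 ≈ 1
Molecular formula = empirical formula = C7H12O3S

C7H12O3S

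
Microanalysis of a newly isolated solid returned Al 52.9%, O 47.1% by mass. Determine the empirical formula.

Assume 100 g: 52.9 g Al, 47.1 g O.
n(Al) = 52.9/26.98 = 1.961, n(O) = 47.1/16.00 = 2.944
Divide by the smallest (1.961 mol Al): Al 1.000, O 1.501
Multiply by 2: Al 2.00, O 3.00 → Al2O3

Al2O3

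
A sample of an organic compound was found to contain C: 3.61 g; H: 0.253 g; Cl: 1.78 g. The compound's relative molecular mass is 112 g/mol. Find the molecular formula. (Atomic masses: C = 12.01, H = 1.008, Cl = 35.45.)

Moles — C: 3.61 / 12.01 = 0.3006 mol; H: 0.253 / 1.008 = 0.251 mol; Cl: 1.78 / 35.45 = 0.05021 mol
Smallest is Cl at 0.05021 mol; normalising gives C 5.986, H 4.999, Cl 1.000
Ratio ≈ 6:5:1, so the empirical formula is C6H5Cl
Empirical-formula mass = 112.55 g/mol
n = 112 / 112.55 = 1.00 ≈ 1
Molecular formula = empirical formula = C6H5Cl

C6H5Cl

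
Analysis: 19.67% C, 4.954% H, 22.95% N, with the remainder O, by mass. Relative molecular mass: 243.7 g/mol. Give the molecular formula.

C4H12N4O8

Assume 100 g: 19.67 g C, 4.954 g H, 22.95 g N, 52.426 g O.
n(C) = 19.67/12.01 = 1.638, n(H) = 4.954/1.008 = 4.915, n(N) = 22.95/14.01 = 1.638, n(O) = 52.426/16.00 = 3.277
Ratios (÷ 1.638): C 1.000, H 3.001, N 1.000, O 2.001
≈ 1:3:1:2 → CH3NO2
Empirical-formula mass = 61.04 g/mol
n = 243.7 / 61.04 = 3.99 ≈ 4
Molecular formula = (CH3NO2)×4 = C4H12N4O8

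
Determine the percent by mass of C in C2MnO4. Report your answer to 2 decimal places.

16.80%

Molar mass = 2(12.01) + 1(54.94) + 4(16.00) = 142.960 g/mol
Mass of C per mole = 2 × 12.01 = 24.020 g
% C = 24.020 / 142.960 × 100 = 16.80%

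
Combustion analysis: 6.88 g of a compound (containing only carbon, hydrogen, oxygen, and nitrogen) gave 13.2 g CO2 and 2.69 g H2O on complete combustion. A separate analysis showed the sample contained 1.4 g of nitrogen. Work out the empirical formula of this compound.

mol C = 13.2 / 44.01 = 0.2999; mass C = 0.2999 × 12.01 = 3.602 g
mol H = 2 × (2.69 / 18.02) = 0.2986; mass H = 0.2986 × 1.008 = 0.3009 g
mol N = 1.4 / 14.01 = 0.09993
mass O = 6.88 − (5.303) = 1.577 g → mol O = 0.09855
Smallest is O at 0.09855 mol; normalising gives C 3.043, H 3.029, N 1.014, O 1.000
≈ 3:3:1:1 → C3H3NO

C3H3NO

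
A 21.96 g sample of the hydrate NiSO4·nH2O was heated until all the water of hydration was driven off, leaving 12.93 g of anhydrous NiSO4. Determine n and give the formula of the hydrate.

NiSO4·6H2O

Mass of water lost = 21.96 − 12.93 = 9.03 g → 9.03 / 18.02 = 0.5011 mol H2O
Molar mass of NiSO4 = 154.76 g/mol → mol NiSO4 = 12.93 / 154.76 = 0.08355
n = 0.5011 / 0.08355 = 6.00 ≈ 6 → NiSO4·6H2O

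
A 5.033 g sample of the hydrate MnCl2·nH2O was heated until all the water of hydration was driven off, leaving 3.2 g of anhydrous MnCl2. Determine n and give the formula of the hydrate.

MnCl2·4H2O

Mass of water lost = 5.033 − 3.2 = 1.833 g → 1.833 / 18.02 = 0.1017 mol H2O
Molar mass of MnCl2 = 125.84 g/mol → mol MnCl2 = 3.2 / 125.84 = 0.02543
n = 0.1017 / 0.02543 = 4.00 ≈ 4 → MnCl2·4H2O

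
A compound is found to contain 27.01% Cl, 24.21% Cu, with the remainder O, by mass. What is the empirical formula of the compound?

Assume 100 g: 27.01 g Cl, 24.21 g Cu, 48.78 g O.
Moles — Cl: 27.01 / 35.45 = 0.7619 mol; Cu: 24.21 / 63.55 = 0.381 mol; O: 48.78 / 16.00 = 3.049 mol
Divide by the smallest (0.381 mol Cu): Cl 2.000, Cu 1.000, O 8.003
→ Cl2CuO8

Cl2CuO8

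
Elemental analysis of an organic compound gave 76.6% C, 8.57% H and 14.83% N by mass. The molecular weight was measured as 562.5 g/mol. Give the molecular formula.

C36H48N6

Assume 100 g: 76.6 g C, 8.57 g H, 14.83 g N.
C: 76.6 g ÷ 12.01 g/mol = 6.378 mol
H: 8.57 g ÷ 1.008 g/mol = 8.502 mol
N: 14.83 g ÷ 14.01 g/mol = 1.059 mol
Ratios (÷ 1.059): C 6.025, H 8.032, N 1.000
≈ 6:8:1 → C6H8N
Empirical-formula mass = 94.13 g/mol
n = 562.5 / 94.13 = 5.98 ≈ 6
Molecular formula = (C6H8N)×6 = C36H48N6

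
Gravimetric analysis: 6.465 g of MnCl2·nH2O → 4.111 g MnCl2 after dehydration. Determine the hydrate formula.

MnCl2·4H2O

Mass of water lost = 6.465 − 4.111 = 2.354 g → 2.354 / 18.02 = 0.1306 mol H2O
Molar mass of MnCl2 = 125.84 g/mol → mol MnCl2 = 4.111 / 125.84 = 0.03267
n = 0.1306 / 0.03267 = 4.00 ≈ 4 → MnCl2·4H2O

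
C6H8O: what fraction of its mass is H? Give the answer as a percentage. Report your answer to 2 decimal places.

8.39%

Molar mass = 6(12.01) + 8(1.008) + 1(16.00) = 96.124 g/mol
Mass of H per mole = 8 × 1.008 = 8.064 g
% H = 8.064 / 96.124 × 100 = 8.39%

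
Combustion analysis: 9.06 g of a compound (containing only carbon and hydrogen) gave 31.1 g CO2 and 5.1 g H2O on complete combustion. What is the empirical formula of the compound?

C5H4

mol C = 31.1 / 44.01 = 0.7067; mass C = 0.7067 × 12.01 = 8.487 g
mol H = 2 × (5.1 / 18.02) = 0.5660; mass H = 0.5660 × 1.008 = 0.5706 g
Smallest is H at 0.566 mol; normalising gives C 1.248, H 1.000
Multiply by 4: C 4.99, H 4.00 → C5H4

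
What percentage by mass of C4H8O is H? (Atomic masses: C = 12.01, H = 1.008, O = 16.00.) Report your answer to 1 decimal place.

Molar mass = 4(12.01) + 8(1.008) + 1(16.00) = 72.104 g/mol
Mass of H per mole = 8 × 1.008 = 8.064 g
% H = 8.064 / 72.104 × 100 = 11.2%

11.2%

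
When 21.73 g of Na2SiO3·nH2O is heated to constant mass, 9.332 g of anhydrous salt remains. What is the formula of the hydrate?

Mass of water lost = 21.73 − 9.332 = 12.4 g → 12.4 / 18.02 = 0.688 mol H2O
Molar mass of Na2SiO3 = 122.07 g/mol → mol Na2SiO3 = 9.332 / 122.07 = 0.07645
n = 0.688 / 0.07645 = 9.00 ≈ 9 → Na2SiO3·9H2O

Na2SiO3·9H2O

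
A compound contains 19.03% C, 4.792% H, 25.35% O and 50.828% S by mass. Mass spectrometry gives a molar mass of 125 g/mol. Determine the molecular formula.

C2H6O2S2

Assume 100 g: 19.03 g C, 4.792 g H, 25.35 g O, 50.828 g S.
n(C) = 19.03/12.01 = 1.585, n(H) = 4.792/1.008 = 4.754, n(O) = 25.35/16.00 = 1.584, n(S) = 50.828/32.07 = 1.585
Divide by the smallest (1.584 mol O): C 1.000, H 3.001, O 1.000, S 1.000
→ CH3OS
Empirical-formula mass = 63.10 g/mol
n = 125 / 63.10 = 1.98 ≈ 2
Molecular formula = (CH3OS)×2 = C2H6O2S2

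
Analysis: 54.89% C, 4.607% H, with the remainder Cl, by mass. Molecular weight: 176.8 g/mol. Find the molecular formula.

C8H8Cl2

Assume 100 g: 54.89 g C, 4.607 g H, 40.503 g Cl.
C: 54.89 g ÷ 12.01 g/mol = 4.57 mol
H: 4.607 g ÷ 1.008 g/mol = 4.57 mol
Cl: 40.503 g ÷ 35.45 g/mol = 1.143 mol
Divide by the smallest (1.143 mol Cl): C 4.000, H 4.000, Cl 1.000
≈ 4:4:1 → C4H4Cl
Empirical-formula mass = 87.52 g/mol
n = 176.8 / 87.52 = 2.02 ≈ 2
Molecular formula = (C4H4Cl)×2 = C8H8Cl2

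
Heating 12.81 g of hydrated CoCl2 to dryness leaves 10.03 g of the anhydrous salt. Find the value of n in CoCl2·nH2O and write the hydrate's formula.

Mass of water lost = 12.81 − 10.03 = 2.78 g → 2.78 / 18.02 = 0.1543 mol H2O
Molar mass of CoCl2 = 129.83 g/mol → mol CoCl2 = 10.03 / 129.83 = 0.07725
n = 0.1543 / 0.07725 = 2.00 ≈ 2 → CoCl2·2H2O

CoCl2·2H2O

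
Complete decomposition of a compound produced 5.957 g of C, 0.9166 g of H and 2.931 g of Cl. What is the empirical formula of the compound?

C6H11Cl

Moles — C: 5.957 / 12.01 = 0.496 mol; H: 0.9166 / 1.008 = 0.9093 mol; Cl: 2.931 / 35.45 = 0.08268 mol
Ratios (÷ 0.08268): C 5.999, H 10.998, Cl 1.000
Ratio ≈ 6:11:1, so the empirical formula is C6H11Cl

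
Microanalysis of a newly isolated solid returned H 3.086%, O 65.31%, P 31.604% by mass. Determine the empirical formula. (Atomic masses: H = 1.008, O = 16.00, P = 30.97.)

H3O4P

Assume 100 g: 3.086 g H, 65.31 g O, 31.604 g P.
H: 3.086 g ÷ 1.008 g/mol = 3.062 mol
O: 65.31 g ÷ 16.00 g/mol = 4.082 mol
P: 31.604 g ÷ 30.97 g/mol = 1.02 mol
Smallest is P at 1.02 mol; normalising gives H 3.000, O 4.000, P 1.000
Ratio ≈ 3:4:1, so the empirical formula is H3O4P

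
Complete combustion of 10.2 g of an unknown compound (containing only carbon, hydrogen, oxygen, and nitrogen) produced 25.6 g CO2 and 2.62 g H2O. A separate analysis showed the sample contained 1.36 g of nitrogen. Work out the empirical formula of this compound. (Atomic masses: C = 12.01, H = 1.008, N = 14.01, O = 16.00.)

C6H3NO

mol C = 25.6 / 44.01 = 0.5817; mass C = 0.5817 × 12.01 = 6.986 g
mol H = 2 × (2.62 / 18.02) = 0.2908; mass H = 0.2908 × 1.008 = 0.2931 g
mol N = 1.36 / 14.01 = 0.09707
mass O = 10.2 − (8.639) = 1.561 g → mol O = 0.09755
Ratios (÷ 0.09707): C 5.992, H 2.996, N 1.000, O 1.005
→ C6H3NO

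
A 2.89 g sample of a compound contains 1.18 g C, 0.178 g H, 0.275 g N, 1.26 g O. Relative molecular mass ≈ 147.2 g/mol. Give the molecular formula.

C: 1.18 g ÷ 12.01 g/mol = 0.09825 mol
H: 0.178 g ÷ 1.008 g/mol = 0.1766 mol
N: 0.275 g ÷ 14.01 g/mol = 0.01963 mol
O: 1.26 g ÷ 16.00 g/mol = 0.07875 mol
Ratios (÷ 0.01963): C 5.005, H 8.996, N 1.000, O 4.012
Ratio ≈ 5:9:1:4, so the empirical formula is C5H9NO4
Empirical-formula mass = 147.13 g/mol
n = 147.2 / 147.13 = 1.00 ≈ 1
Molecular formula = empirical formula = C5H9NO4

C5H9NO4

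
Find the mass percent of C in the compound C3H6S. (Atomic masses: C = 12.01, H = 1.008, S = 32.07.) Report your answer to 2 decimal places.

Molar mass = 3(12.01) + 6(1.008) + 1(32.07) = 74.148 g/mol
Mass of C per mole = 3 × 12.01 = 36.030 g
% C = 36.030 / 74.148 × 100 = 48.59%

48.59%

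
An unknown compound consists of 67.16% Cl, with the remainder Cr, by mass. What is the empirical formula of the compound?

Cl3Cr

Assume 100 g: 67.16 g Cl, 32.84 g Cr.
Moles — Cl: 67.16 / 35.45 = 1.894 mol; Cr: 32.84 / 52.00 = 0.6315 mol
Smallest is Cr at 0.6315 mol; normalising gives Cl 3.000, Cr 1.000
≈ 3:1 → Cl3Cr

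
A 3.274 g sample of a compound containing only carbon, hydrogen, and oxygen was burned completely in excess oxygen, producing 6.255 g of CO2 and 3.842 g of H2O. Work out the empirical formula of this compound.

mol C = 6.255 / 44.01 = 0.1421; mass C = 0.1421 × 12.01 = 1.707 g
mol H = 2 × (3.842 / 18.02) = 0.4264; mass H = 0.4264 × 1.008 = 0.4298 g
mass O = 3.274 − (2.137) = 1.137 g → mol O = 0.07108
Divide by the smallest (0.07108 mol O): C 2.000, H 5.999, O 1.000
Ratio ≈ 2:6:1, so the empirical formula is C2H6O

C2H6O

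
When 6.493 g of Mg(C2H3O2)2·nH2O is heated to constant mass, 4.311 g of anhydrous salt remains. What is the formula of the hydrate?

Mg(C2H3O2)2·4H2O

Mass of water lost = 6.493 − 4.311 = 2.182 g → 2.182 / 18.02 = 0.1211 mol H2O
Molar mass of Mg(C2H3O2)2 = 142.40 g/mol → mol Mg(C2H3O2)2 = 4.311 / 142.40 = 0.03027
n = 0.1211 / 0.03027 = 4.00 ≈ 4 → Mg(C2H3O2)2·4H2O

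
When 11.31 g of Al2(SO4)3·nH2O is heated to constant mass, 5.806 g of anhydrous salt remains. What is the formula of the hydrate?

Al2(SO4)3·18H2O

Mass of water lost = 11.31 − 5.806 = 5.504 g → 5.504 / 18.02 = 0.3054 mol H2O
Molar mass of Al2(SO4)3 = 342.17 g/mol → mol Al2(SO4)3 = 5.806 / 342.17 = 0.01697
n = 0.3054 / 0.01697 = 18.00 ≈ 18 → Al2(SO4)3·18H2O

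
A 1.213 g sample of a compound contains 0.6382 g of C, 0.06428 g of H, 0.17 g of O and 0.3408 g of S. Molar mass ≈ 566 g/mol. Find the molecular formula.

C25H30O5S5

n(C) = 0.6382/12.01 = 0.05314, n(H) = 0.06428/1.008 = 0.06377, n(O) = 0.17/16.00 = 0.01063, n(S) = 0.3408/32.07 = 0.01063
Divide by the smallest (0.01063 mol O): C 5.001, H 6.002, O 1.000, S 1.000
Ratio ≈ 5:6:1:1, so the empirical formula is C5H6OS
Empirical-formula mass = 114.17 g/mol
n = 566 / 114.17 = 4.96 ≈ 5
Molecular formula = (C5H6OS)×5 = C25H30O5S5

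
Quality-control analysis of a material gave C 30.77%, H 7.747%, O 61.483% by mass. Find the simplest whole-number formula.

Assume 100 g: 30.77 g C, 7.747 g H, 61.483 g O.
C: 30.77 g ÷ 12.01 g/mol = 2.562 mol
H: 7.747 g ÷ 1.008 g/mol = 7.686 mol
O: 61.483 g ÷ 16.00 g/mol = 3.843 mol
Ratios (÷ 2.562): C 1.000, H 3.000, O 1.500
Multiply by 2: C 2.00, H 6.00, O 3.00 → C2H6O3

C2H6O3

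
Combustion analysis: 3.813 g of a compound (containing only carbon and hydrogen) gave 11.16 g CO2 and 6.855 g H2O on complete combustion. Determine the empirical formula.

mol C = 11.16 / 44.01 = 0.2536; mass C = 0.2536 × 12.01 = 3.045 g
mol H = 2 × (6.855 / 18.02) = 0.7608; mass H = 0.7608 × 1.008 = 0.7669 g
Smallest is C at 0.2536 mol; normalising gives C 1.000, H 3.000
→ CH3

CH3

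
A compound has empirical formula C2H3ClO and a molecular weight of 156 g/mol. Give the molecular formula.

C4H6Cl2O2

Empirical-formula mass = 78.49 g/mol
n = 156 / 78.49 = 1.99 ≈ 2
Molecular formula = (C2H3ClO)2 = C4H6Cl2O2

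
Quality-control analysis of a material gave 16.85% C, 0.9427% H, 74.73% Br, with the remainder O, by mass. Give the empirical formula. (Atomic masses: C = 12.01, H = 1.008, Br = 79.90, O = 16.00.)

C3H2Br2O

Assume 100 g: 16.85 g C, 0.9427 g H, 74.73 g Br, 7.477 g O.
Moles — C: 16.85 / 12.01 = 1.403 mol; H: 0.9427 / 1.008 = 0.9352 mol; Br: 74.73 / 79.90 = 0.9353 mol; O: 7.477 / 16.00 = 0.4673 mol
Divide by the smallest (0.4673 mol O): C 3.002, H 2.001, Br 2.001, O 1.000
→ C3H2Br2O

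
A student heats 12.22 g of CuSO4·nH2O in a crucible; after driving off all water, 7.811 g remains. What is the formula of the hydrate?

Mass of water lost = 12.22 − 7.811 = 4.409 g → 4.409 / 18.02 = 0.2447 mol H2O
Molar mass of CuSO4 = 159.62 g/mol → mol CuSO4 = 7.811 / 159.62 = 0.04893
n = 0.2447 / 0.04893 = 5.00 ≈ 5 → CuSO4·5H2O

CuSO4·5H2O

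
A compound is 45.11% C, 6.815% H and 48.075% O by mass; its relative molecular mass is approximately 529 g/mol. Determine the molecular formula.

C20H36O16

Assume 100 g: 45.11 g C, 6.815 g H, 48.075 g O.
C: 45.11 g ÷ 12.01 g/mol = 3.756 mol
H: 6.815 g ÷ 1.008 g/mol = 6.761 mol
O: 48.075 g ÷ 16.00 g/mol = 3.005 mol
Smallest is O at 3.005 mol; normalising gives C 1.250, H 2.250, O 1.000
Multiply by 4: C 5.00, H 9.00, O 4.00 → C5H9O4
Empirical-formula mass = 133.12 g/mol
n = 529 / 133.12 = 3.97 ≈ 4
Molecular formula = (C5H9O4)×4 = C20H36O16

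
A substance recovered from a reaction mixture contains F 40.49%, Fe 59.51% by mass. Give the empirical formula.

Assume 100 g: 40.49 g F, 59.51 g Fe.
Moles — F: 40.49 / 19.00 = 2.131 mol; Fe: 59.51 / 55.85 = 1.066 mol
Smallest is Fe at 1.066 mol; normalising gives F 2.000, Fe 1.000
→ F2Fe

F2Fe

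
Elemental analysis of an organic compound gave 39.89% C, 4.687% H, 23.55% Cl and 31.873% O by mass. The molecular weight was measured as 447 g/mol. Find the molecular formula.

C15H21Cl3O9

Assume 100 g: 39.89 g C, 4.687 g H, 23.55 g Cl, 31.873 g O.
C: 39.89 g ÷ 12.01 g/mol = 3.321 mol
H: 4.687 g ÷ 1.008 g/mol = 4.65 mol
Cl: 23.55 g ÷ 35.45 g/mol = 0.6643 mol
O: 31.873 g ÷ 16.00 g/mol = 1.992 mol
Ratios (÷ 0.6643): C 5.000, H 6.999, Cl 1.000, O 2.999
Ratio ≈ 5:7:1:3, so the empirical formula is C5H7ClO3
Empirical-formula mass = 150.56 g/mol
n = 447 / 150.56 = 2.97 ≈ 3
Molecular formula = (C5H7ClO3)×3 = C15H21Cl3O9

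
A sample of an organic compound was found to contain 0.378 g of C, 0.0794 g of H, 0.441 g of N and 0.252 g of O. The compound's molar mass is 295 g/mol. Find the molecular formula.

n(C) = 0.378/12.01 = 0.03147, n(H) = 0.0794/1.008 = 0.07877, n(N) = 0.441/14.01 = 0.03148, n(O) = 0.252/16.00 = 0.01575
Ratios (÷ 0.01575): C 1.998, H 5.001, N 1.999, O 1.000
→ C2H5N2O
Empirical-formula mass = 73.08 g/mol
n = 295 / 73.08 = 4.04 ≈ 4
Molecular formula = (C2H5N2O)×4 = C8H20N8O4

C8H20N8O4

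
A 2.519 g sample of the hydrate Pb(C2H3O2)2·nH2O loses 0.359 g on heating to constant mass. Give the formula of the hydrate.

Pb(C2H3O2)2·3H2O

Mass of anhydrous Pb(C2H3O2)2 = 2.519 − 0.359 = 2.16 g
mol H2O = 0.359 / 18.02 = 0.01992
Molar mass of Pb(C2H3O2)2 = 325.29 g/mol → mol Pb(C2H3O2)2 = 2.16 / 325.29 = 0.00664
n = 0.01992 / 0.00664 = 3.00 ≈ 3 → Pb(C2H3O2)2·3H2O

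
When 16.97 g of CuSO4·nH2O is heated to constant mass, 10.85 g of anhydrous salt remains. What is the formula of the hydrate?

CuSO4·5H2O

Mass of water lost = 16.97 − 10.85 = 6.12 g → 6.12 / 18.02 = 0.3396 mol H2O
Molar mass of CuSO4 = 159.62 g/mol → mol CuSO4 = 10.85 / 159.62 = 0.06797
n = 0.3396 / 0.06797 = 5.00 ≈ 5 → CuSO4·5H2O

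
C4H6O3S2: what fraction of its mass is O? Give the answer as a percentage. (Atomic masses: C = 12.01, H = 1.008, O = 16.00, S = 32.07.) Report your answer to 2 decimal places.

28.88%

Molar mass = 4(12.01) + 6(1.008) + 3(16.00) + 2(32.07) = 166.228 g/mol
Mass of O per mole = 3 × 16.00 = 48.000 g
% O = 48.000 / 166.228 × 100 = 28.88%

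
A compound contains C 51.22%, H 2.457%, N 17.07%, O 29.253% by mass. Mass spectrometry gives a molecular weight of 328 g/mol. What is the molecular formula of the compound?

Assume 100 g: 51.22 g C, 2.457 g H, 17.07 g N, 29.253 g O.
n(C) = 51.22/12.01 = 4.265, n(H) = 2.457/1.008 = 2.438, n(N) = 17.07/14.01 = 1.218, n(O) = 29.253/16.00 = 1.828
Ratios (÷ 1.218): C 3.500, H 2.001, N 1.000, O 1.501
×2: C 7.00, H 4.00, N 2.00, O 3.00 → C7H4N2O3
Empirical-formula mass = 164.12 g/mol
n = 328 / 164.12 = 2.00 ≈ 2
Molecular formula = (C7H4N2O3)×2 = C14H8N4O6

C14H8N4O6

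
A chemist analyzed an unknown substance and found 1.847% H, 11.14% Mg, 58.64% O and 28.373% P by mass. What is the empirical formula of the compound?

Assume 100 g: 1.847 g H, 11.14 g Mg, 58.64 g O, 28.373 g P.
n(H) = 1.847/1.008 = 1.832, n(Mg) = 11.14/24.31 = 0.4582, n(O) = 58.64/16.00 = 3.665, n(P) = 28.373/30.97 = 0.9161
Ratios (÷ 0.4582): H 3.999, Mg 1.000, O 7.998, P 1.999
Ratio ≈ 4:1:8:2, so the empirical formula is H4MgO8P2

H4MgO8P2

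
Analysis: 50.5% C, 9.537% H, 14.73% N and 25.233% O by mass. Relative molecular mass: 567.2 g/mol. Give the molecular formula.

C24H54N6O9

Assume 100 g: 50.5 g C, 9.537 g H, 14.73 g N, 25.233 g O.
n(C) = 50.5/12.01 = 4.205, n(H) = 9.537/1.008 = 9.461, n(N) = 14.73/14.01 = 1.051, n(O) = 25.233/16.00 = 1.577
Ratios (÷ 1.051): C 3.999, H 8.999, N 1.000, O 1.500
×2: C 8.00, H 18.00, N 2.00, O 3.00 → C8H18N2O3
Empirical-formula mass = 190.24 g/mol
n = 567.2 / 190.24 = 2.98 ≈ 3
Molecular formula = (C8H18N2O3)×3 = C24H54N6O9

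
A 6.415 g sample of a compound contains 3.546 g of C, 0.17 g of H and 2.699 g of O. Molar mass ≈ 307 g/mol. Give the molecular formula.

C14H8O8

Moles — C: 3.546 / 12.01 = 0.2953 mol; H: 0.17 / 1.008 = 0.1687 mol; O: 2.699 / 16.00 = 0.1687 mol
Divide by the smallest (0.1687 mol H): C 1.751, H 1.000, O 1.000
Multiply by 4: C 7.00, H 4.00, O 4.00 → C7H4O4
Empirical-formula mass = 152.10 g/mol
n = 307 / 152.10 = 2.02 ≈ 2
Molecular formula = (C7H4O4)×2 = C14H8O8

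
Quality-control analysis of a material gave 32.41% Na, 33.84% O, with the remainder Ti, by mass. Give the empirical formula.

Na2O3Ti

Assume 100 g: 32.41 g Na, 33.84 g O, 33.75 g Ti.
n(Na) = 32.41/22.99 = 1.41, n(O) = 33.84/16.00 = 2.115, n(Ti) = 33.75/47.87 = 0.705
Divide by the smallest (0.705 mol Ti): Na 2.000, O 3.000, Ti 1.000
Ratio ≈ 2:3:1, so the empirical formula is Na2O3Ti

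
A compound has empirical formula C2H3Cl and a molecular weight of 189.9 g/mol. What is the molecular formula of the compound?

Empirical-formula mass = 62.49 g/mol
n = 189.9 / 62.49 = 3.04 ≈ 3
Molecular formula = (C2H3Cl)3 = C6H9Cl3

C6H9Cl3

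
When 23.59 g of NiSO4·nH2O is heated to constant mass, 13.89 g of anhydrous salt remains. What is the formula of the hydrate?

Mass of water lost = 23.59 − 13.89 = 9.7 g → 9.7 / 18.02 = 0.5383 mol H2O
Molar mass of NiSO4 = 154.76 g/mol → mol NiSO4 = 13.89 / 154.76 = 0.08975
n = 0.5383 / 0.08975 = 6.00 ≈ 6 → NiSO4·6H2O

NiSO4·6H2O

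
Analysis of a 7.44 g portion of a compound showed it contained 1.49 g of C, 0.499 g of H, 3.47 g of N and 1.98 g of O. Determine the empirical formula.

CH4N2O

n(C) = 1.49/12.01 = 0.1241, n(H) = 0.499/1.008 = 0.495, n(N) = 3.47/14.01 = 0.2477, n(O) = 1.98/16.00 = 0.1237
Smallest is O at 0.1237 mol; normalising gives C 1.003, H 4.000, N 2.001, O 1.000
Ratio ≈ 1:4:2:1, so the empirical formula is CH4N2O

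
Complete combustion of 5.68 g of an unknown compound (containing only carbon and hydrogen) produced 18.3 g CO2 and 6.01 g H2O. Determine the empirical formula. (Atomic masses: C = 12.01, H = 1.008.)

mol C = 18.3 / 44.01 = 0.4158; mass C = 0.4158 × 12.01 = 4.994 g
mol H = 2 × (6.01 / 18.02) = 0.6670; mass H = 0.6670 × 1.008 = 0.6724 g
Ratios (÷ 0.4158): C 1.000, H 1.604
Multiply by 5: C 5.00, H 8.02 → C5H8

C5H8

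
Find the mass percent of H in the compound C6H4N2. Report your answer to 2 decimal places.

Molar mass = 6(12.01) + 4(1.008) + 2(14.01) = 104.112 g/mol
Mass of H per mole = 4 × 1.008 = 4.032 g
% H = 4.032 / 104.112 × 100 = 3.87%

3.87%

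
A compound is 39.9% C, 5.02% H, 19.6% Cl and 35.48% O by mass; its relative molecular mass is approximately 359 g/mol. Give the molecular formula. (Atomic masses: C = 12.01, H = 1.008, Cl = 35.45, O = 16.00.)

Assume 100 g: 39.9 g C, 5.02 g H, 19.6 g Cl, 35.48 g O.
n(C) = 39.9/12.01 = 3.322, n(H) = 5.02/1.008 = 4.98, n(Cl) = 19.6/35.45 = 0.5529, n(O) = 35.48/16.00 = 2.217
Divide by the smallest (0.5529 mol Cl): C 6.009, H 9.007, Cl 1.000, O 4.011
≈ 6:9:1:4 → C6H9ClO4
Empirical-formula mass = 180.58 g/mol
n = 359 / 180.58 = 1.99 ≈ 2
Molecular formula = (C6H9ClO4)×2 = C12H18Cl2O8

C12H18Cl2O8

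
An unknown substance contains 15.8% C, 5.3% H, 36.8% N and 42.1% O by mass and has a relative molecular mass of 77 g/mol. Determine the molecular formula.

CH4N2O2

Assume 100 g: 15.8 g C, 5.3 g H, 36.8 g N, 42.1 g O.
n(C) = 15.8/12.01 = 1.316, n(H) = 5.3/1.008 = 5.258, n(N) = 36.8/14.01 = 2.627, n(O) = 42.1/16.00 = 2.631
Ratios (÷ 1.316): C 1.000, H 3.997, N 1.997, O 2.000
Ratio ≈ 1:4:2:2, so the empirical formula is CH4N2O2
Empirical-formula mass = 76.06 g/mol
n = 77 / 76.06 = 1.01 ≈ 1
Molecular formula = empirical formula = CH4N2O2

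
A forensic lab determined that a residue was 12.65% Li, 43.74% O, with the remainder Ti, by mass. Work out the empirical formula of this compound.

Li2O3Ti

Assume 100 g: 12.65 g Li, 43.74 g O, 43.61 g Ti.
n(Li) = 12.65/6.94 = 1.823, n(O) = 43.74/16.00 = 2.734, n(Ti) = 43.61/47.87 = 0.911
Ratios (÷ 0.911): Li 2.001, O 3.001, Ti 1.000
→ Li2O3Ti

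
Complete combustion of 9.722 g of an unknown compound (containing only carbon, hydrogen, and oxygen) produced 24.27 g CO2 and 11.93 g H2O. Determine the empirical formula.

C5H12O

mol C = 24.27 / 44.01 = 0.5515; mass C = 0.5515 × 12.01 = 6.623 g
mol H = 2 × (11.93 / 18.02) = 1.324; mass H = 1.324 × 1.008 = 1.335 g
mass O = 9.722 − (7.958) = 1.764 g → mol O = 0.1103
Ratios (÷ 0.1103): C 5.001, H 12.008, O 1.000
Ratio ≈ 5:12:1, so the empirical formula is C5H12O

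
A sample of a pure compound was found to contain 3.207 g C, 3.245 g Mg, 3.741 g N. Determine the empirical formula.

C2MgN2

n(C) = 3.207/12.01 = 0.267, n(Mg) = 3.245/24.31 = 0.1335, n(N) = 3.741/14.01 = 0.267
Smallest is Mg at 0.1335 mol; normalising gives C 2.000, Mg 1.000, N 2.000
Ratio ≈ 2:1:2, so the empirical formula is C2MgN2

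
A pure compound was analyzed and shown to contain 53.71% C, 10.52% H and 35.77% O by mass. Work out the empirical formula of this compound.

C6H14O3

Assume 100 g: 53.71 g C, 10.52 g H, 35.77 g O.
C: 53.71 g ÷ 12.01 g/mol = 4.472 mol
H: 10.52 g ÷ 1.008 g/mol = 10.44 mol
O: 35.77 g ÷ 16.00 g/mol = 2.236 mol
Ratios (÷ 2.236): C 2.000, H 4.668, O 1.000
Multiply by 3: C 6.00, H 14.00, O 3.00 → C6H14O3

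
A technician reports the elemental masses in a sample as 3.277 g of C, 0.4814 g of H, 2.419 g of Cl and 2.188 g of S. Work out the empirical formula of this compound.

n(C) = 3.277/12.01 = 0.2729, n(H) = 0.4814/1.008 = 0.4776, n(Cl) = 2.419/35.45 = 0.06824, n(S) = 2.188/32.07 = 0.06823
Smallest is S at 0.06823 mol; normalising gives C 3.999, H 7.000, Cl 1.000, S 1.000
→ C4H7ClS

C4H7ClS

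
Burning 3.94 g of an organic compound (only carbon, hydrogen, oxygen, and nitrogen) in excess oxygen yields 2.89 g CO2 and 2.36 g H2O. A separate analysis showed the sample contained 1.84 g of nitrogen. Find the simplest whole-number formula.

mol C = 2.89 / 44.01 = 0.06567; mass C = 0.06567 × 12.01 = 0.7887 g
mol H = 2 × (2.36 / 18.02) = 0.2619; mass H = 0.2619 × 1.008 = 0.2640 g
mol N = 1.84 / 14.01 = 0.1313
mass O = 3.94 − (2.893) = 1.047 g → mol O = 0.06546
Ratios (÷ 0.06546): C 1.003, H 4.002, N 2.006, O 1.000
Ratio ≈ 1:4:2:1, so the empirical formula is CH4N2O

CH4N2O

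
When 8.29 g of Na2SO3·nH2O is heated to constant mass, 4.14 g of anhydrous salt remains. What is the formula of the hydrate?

Mass of water lost = 8.29 − 4.14 = 4.15 g → 4.15 / 18.02 = 0.2303 mol H2O
Molar mass of Na2SO3 = 126.05 g/mol → mol Na2SO3 = 4.14 / 126.05 = 0.03284
n = 0.2303 / 0.03284 = 7.01 ≈ 7 → Na2SO3·7H2O

Na2SO3·7H2O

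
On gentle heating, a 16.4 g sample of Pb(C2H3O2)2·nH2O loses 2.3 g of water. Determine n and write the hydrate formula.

Pb(C2H3O2)2·3H2O

Mass of anhydrous Pb(C2H3O2)2 = 16.4 − 2.3 = 14.1 g
mol H2O = 2.3 / 18.02 = 0.1276
Molar mass of Pb(C2H3O2)2 = 325.29 g/mol → mol Pb(C2H3O2)2 = 14.1 / 325.29 = 0.04335
n = 0.1276 / 0.04335 = 2.94 ≈ 3 → Pb(C2H3O2)2·3H2O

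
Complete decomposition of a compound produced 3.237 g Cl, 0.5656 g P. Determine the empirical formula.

Cl: 3.237 g ÷ 35.45 g/mol = 0.09131 mol
P: 0.5656 g ÷ 30.97 g/mol = 0.01826 mol
Smallest is P at 0.01826 mol; normalising gives Cl 5.000, P 1.000
≈ 5:1 → Cl5P

Cl5P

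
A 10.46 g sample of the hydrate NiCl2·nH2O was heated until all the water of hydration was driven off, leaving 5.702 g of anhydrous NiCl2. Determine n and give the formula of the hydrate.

NiCl2·6H2O

Mass of water lost = 10.46 − 5.702 = 4.758 g → 4.758 / 18.02 = 0.264 mol H2O
Molar mass of NiCl2 = 129.59 g/mol → mol NiCl2 = 5.702 / 129.59 = 0.044
n = 0.264 / 0.044 = 6.00 ≈ 6 → NiCl2·6H2O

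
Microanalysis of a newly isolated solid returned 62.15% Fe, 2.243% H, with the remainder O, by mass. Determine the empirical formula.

FeH2O2

Assume 100 g: 62.15 g Fe, 2.243 g H, 35.607 g O.
Fe: 62.15 g ÷ 55.85 g/mol = 1.113 mol
H: 2.243 g ÷ 1.008 g/mol = 2.225 mol
O: 35.607 g ÷ 16.00 g/mol = 2.225 mol
Smallest is Fe at 1.113 mol; normalising gives Fe 1.000, H 2.000, O 2.000
→ FeH2O2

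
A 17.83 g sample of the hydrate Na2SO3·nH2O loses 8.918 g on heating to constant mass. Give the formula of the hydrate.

Na2SO3·7H2O

Mass of anhydrous Na2SO3 = 17.83 − 8.918 = 8.912 g
mol H2O = 8.918 / 18.02 = 0.4949
Molar mass of Na2SO3 = 126.05 g/mol → mol Na2SO3 = 8.912 / 126.05 = 0.0707
n = 0.4949 / 0.0707 = 7.00 ≈ 7 → Na2SO3·7H2O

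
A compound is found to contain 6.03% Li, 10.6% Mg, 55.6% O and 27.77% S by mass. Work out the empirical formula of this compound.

Assume 100 g: 6.03 g Li, 10.6 g Mg, 55.6 g O, 27.77 g S.
n(Li) = 6.03/6.94 = 0.8689, n(Mg) = 10.6/24.31 = 0.436, n(O) = 55.6/16.00 = 3.475, n(S) = 27.77/32.07 = 0.8659
Smallest is Mg at 0.436 mol; normalising gives Li 1.993, Mg 1.000, O 7.970, S 1.986
→ Li2MgO8S2

Li2MgO8S2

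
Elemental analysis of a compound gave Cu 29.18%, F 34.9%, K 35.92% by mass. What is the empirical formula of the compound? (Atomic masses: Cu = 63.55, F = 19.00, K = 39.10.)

CuF4K2

Assume 100 g: 29.18 g Cu, 34.9 g F, 35.92 g K.
Moles — Cu: 29.18 / 63.55 = 0.4592 mol; F: 34.9 / 19.00 = 1.837 mol; K: 35.92 / 39.10 = 0.9187 mol
Smallest is Cu at 0.4592 mol; normalising gives Cu 1.000, F 4.000, K 2.001
→ CuF4K2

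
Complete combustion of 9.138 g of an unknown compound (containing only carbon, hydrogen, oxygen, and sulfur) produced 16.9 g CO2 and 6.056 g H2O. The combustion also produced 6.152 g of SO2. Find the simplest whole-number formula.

mol C = 16.9 / 44.01 = 0.3840; mass C = 0.3840 × 12.01 = 4.612 g
mol H = 2 × (6.056 / 18.02) = 0.6721; mass H = 0.6721 × 1.008 = 0.6775 g
mol S = 6.152 / 64.07 = 0.09602; mass S = 3.079 g
mass O = 9.138 − (8.369) = 0.7692 g → mol O = 0.04808
Ratios (÷ 0.04808): C 7.987, H 13.980, O 1.000, S 1.997
≈ 8:14:1:2 → C8H14OS2

C8H14OS2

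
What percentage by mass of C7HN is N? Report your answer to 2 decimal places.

14.14%

Molar mass = 7(12.01) + 1(1.008) + 1(14.01) = 99.088 g/mol
Mass of N per mole = 1 × 14.01 = 14.010 g
% N = 14.010 / 99.088 × 100 = 14.14%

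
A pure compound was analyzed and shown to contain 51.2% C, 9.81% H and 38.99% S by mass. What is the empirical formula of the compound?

C7H16S2

Assume 100 g: 51.2 g C, 9.81 g H, 38.99 g S.
Moles — C: 51.2 / 12.01 = 4.263 mol; H: 9.81 / 1.008 = 9.732 mol; S: 38.99 / 32.07 = 1.216 mol
Smallest is S at 1.216 mol; normalising gives C 3.506, H 8.005, S 1.000
Multiply by 2: C 7.01, H 16.01, S 2.00 → C7H16S2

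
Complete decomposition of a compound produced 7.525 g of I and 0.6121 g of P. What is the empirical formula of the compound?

I3P

Moles — I: 7.525 / 126.90 = 0.0593 mol; P: 0.6121 / 30.97 = 0.01976 mol
Ratios (÷ 0.01976): I 3.000, P 1.000
→ I3P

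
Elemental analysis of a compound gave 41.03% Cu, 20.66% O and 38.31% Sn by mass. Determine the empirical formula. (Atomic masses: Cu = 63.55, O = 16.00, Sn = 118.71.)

Assume 100 g: 41.03 g Cu, 20.66 g O, 38.31 g Sn.
Cu: 41.03 g ÷ 63.55 g/mol = 0.6456 mol
O: 20.66 g ÷ 16.00 g/mol = 1.291 mol
Sn: 38.31 g ÷ 118.71 g/mol = 0.3227 mol
Smallest is Sn at 0.3227 mol; normalising gives Cu 2.001, O 4.001, Sn 1.000
Ratio ≈ 2:4:1, so the empirical formula is Cu2O4Sn

Cu2O4Sn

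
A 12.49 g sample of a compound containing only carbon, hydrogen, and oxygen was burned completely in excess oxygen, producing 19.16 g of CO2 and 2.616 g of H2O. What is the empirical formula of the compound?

C3H2O3

mol C = 19.16 / 44.01 = 0.4354; mass C = 0.4354 × 12.01 = 5.229 g
mol H = 2 × (2.616 / 18.02) = 0.2903; mass H = 0.2903 × 1.008 = 0.2927 g
mass O = 12.49 − (5.521) = 6.969 g → mol O = 0.4355
Smallest is H at 0.2903 mol; normalising gives C 1.499, H 1.000, O 1.500
Scaling by 2: C 3.00, H 2.00, O 3.00 → C3H2O3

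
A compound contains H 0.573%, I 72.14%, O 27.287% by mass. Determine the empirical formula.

HIO3

Assume 100 g: 0.573 g H, 72.14 g I, 27.287 g O.
n(H) = 0.573/1.008 = 0.5685, n(I) = 72.14/126.90 = 0.5685, n(O) = 27.287/16.00 = 1.705
Ratios (÷ 0.5685): H 1.000, I 1.000, O 3.000
≈ 1:1:3 → HIO3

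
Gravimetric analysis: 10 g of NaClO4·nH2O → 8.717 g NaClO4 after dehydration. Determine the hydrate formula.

Mass of water lost = 10 − 8.717 = 1.283 g → 1.283 / 18.02 = 0.0712 mol H2O
Molar mass of NaClO4 = 122.44 g/mol → mol NaClO4 = 8.717 / 122.44 = 0.07119
n = 0.0712 / 0.07119 = 1.00 ≈ 1 → NaClO4·H2O

NaClO4·H2O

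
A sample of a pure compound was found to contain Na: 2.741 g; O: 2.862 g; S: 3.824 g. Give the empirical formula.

Na2O3S2

Moles — Na: 2.741 / 22.99 = 0.1192 mol; O: 2.862 / 16.00 = 0.1789 mol; S: 3.824 / 32.07 = 0.1192 mol
Smallest is Na at 0.1192 mol; normalising gives Na 1.000, O 1.500, S 1.000
Multiply by 2: Na 2.00, O 3.00, S 2.00 → Na2O3S2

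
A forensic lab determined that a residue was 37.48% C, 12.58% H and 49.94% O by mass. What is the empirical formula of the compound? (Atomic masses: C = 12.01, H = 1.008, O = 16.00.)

Assume 100 g: 37.48 g C, 12.58 g H, 49.94 g O.
n(C) = 37.48/12.01 = 3.121, n(H) = 12.58/1.008 = 12.48, n(O) = 49.94/16.00 = 3.121
Divide by the smallest (3.121 mol C): C 1.000, H 3.999, O 1.000
Ratio ≈ 1:4:1, so the empirical formula is CH4O

CH4O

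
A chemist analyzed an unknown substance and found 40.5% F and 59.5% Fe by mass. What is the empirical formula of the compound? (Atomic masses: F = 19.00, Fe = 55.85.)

F2Fe

Assume 100 g: 40.5 g F, 59.5 g Fe.
Moles — F: 40.5 / 19.00 = 2.132 mol; Fe: 59.5 / 55.85 = 1.065 mol
Ratios (÷ 1.065): F 2.001, Fe 1.000
Ratio ≈ 2:1, so the empirical formula is F2Fe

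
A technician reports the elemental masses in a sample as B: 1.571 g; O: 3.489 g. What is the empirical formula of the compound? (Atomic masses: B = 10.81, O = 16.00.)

B2O3

Moles — B: 1.571 / 10.81 = 0.1453 mol; O: 3.489 / 16.00 = 0.2181 mol
Smallest is B at 0.1453 mol; normalising gives B 1.000, O 1.500
Scaling by 2: B 2.00, O 3.00 → B2O3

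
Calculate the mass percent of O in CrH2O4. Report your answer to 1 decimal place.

Molar mass = 1(52.00) + 2(1.008) + 4(16.00) = 118.016 g/mol
Mass of O per mole = 4 × 16.00 = 64.000 g
% O = 64.000 / 118.016 × 100 = 54.2%

54.2%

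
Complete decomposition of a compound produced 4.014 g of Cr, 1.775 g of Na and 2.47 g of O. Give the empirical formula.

Moles — Cr: 4.014 / 52.00 = 0.07719 mol; Na: 1.775 / 22.99 = 0.07721 mol; O: 2.47 / 16.00 = 0.1544 mol
Ratios (÷ 0.07719): Cr 1.000, Na 1.000, O 2.000
→ CrNaO2

CrNaO2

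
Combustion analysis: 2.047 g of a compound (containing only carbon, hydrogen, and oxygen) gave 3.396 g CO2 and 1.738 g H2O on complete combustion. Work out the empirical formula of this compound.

mol C = 3.396 / 44.01 = 0.07716; mass C = 0.07716 × 12.01 = 0.9267 g
mol H = 2 × (1.738 / 18.02) = 0.1929; mass H = 0.1929 × 1.008 = 0.1944 g
mass O = 2.047 − (1.121) = 0.9258 g → mol O = 0.05786
Divide by the smallest (0.05786 mol O): C 1.334, H 3.334, O 1.000
×3: C 4.00, H 10.00, O 3.00 → C4H10O3

C4H10O3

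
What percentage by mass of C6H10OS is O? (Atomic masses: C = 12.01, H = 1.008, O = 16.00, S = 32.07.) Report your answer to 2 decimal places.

Molar mass = 6(12.01) + 10(1.008) + 1(16.00) + 1(32.07) = 130.210 g/mol
Mass of O per mole = 1 × 16.00 = 16.000 g
% O = 16.000 / 130.210 × 100 = 12.29%

12.29%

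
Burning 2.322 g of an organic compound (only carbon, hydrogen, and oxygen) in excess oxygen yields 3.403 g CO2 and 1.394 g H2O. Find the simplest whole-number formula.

mol C = 3.403 / 44.01 = 0.07732; mass C = 0.07732 × 12.01 = 0.9287 g
mol H = 2 × (1.394 / 18.02) = 0.1547; mass H = 0.1547 × 1.008 = 0.1560 g
mass O = 2.322 − (1.085) = 1.237 g → mol O = 0.07734
Divide by the smallest (0.07732 mol C): C 1.000, H 2.001, O 1.000
→ CH2O

CH2O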